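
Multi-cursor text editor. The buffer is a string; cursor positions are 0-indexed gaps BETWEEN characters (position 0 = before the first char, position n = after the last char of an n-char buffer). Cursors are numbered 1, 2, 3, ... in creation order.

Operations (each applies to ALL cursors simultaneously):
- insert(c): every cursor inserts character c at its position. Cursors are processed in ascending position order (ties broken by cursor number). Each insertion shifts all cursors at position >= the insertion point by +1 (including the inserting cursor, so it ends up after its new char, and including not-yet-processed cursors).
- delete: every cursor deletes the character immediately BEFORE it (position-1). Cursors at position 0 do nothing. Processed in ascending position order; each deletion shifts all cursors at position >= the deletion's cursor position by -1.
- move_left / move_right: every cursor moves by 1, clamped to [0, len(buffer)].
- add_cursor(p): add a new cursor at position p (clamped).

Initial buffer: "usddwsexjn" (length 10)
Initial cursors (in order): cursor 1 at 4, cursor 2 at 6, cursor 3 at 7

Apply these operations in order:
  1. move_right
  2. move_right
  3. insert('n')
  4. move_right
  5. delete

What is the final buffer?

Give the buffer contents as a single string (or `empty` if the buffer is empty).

After op 1 (move_right): buffer="usddwsexjn" (len 10), cursors c1@5 c2@7 c3@8, authorship ..........
After op 2 (move_right): buffer="usddwsexjn" (len 10), cursors c1@6 c2@8 c3@9, authorship ..........
After op 3 (insert('n')): buffer="usddwsnexnjnn" (len 13), cursors c1@7 c2@10 c3@12, authorship ......1..2.3.
After op 4 (move_right): buffer="usddwsnexnjnn" (len 13), cursors c1@8 c2@11 c3@13, authorship ......1..2.3.
After op 5 (delete): buffer="usddwsnxnn" (len 10), cursors c1@7 c2@9 c3@10, authorship ......1.23

Answer: usddwsnxnn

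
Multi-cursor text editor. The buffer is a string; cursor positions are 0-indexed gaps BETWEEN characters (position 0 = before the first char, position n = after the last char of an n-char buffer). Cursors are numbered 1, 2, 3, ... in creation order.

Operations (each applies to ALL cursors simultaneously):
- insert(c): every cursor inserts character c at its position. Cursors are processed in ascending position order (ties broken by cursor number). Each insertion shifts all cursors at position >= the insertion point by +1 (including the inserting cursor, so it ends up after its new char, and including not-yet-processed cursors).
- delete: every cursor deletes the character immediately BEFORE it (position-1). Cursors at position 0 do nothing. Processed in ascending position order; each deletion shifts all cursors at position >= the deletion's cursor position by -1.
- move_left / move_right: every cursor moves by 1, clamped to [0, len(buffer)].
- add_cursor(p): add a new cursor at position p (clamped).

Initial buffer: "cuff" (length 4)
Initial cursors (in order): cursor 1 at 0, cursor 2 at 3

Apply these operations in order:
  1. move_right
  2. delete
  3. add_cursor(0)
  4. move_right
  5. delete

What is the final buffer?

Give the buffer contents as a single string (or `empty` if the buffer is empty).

Answer: empty

Derivation:
After op 1 (move_right): buffer="cuff" (len 4), cursors c1@1 c2@4, authorship ....
After op 2 (delete): buffer="uf" (len 2), cursors c1@0 c2@2, authorship ..
After op 3 (add_cursor(0)): buffer="uf" (len 2), cursors c1@0 c3@0 c2@2, authorship ..
After op 4 (move_right): buffer="uf" (len 2), cursors c1@1 c3@1 c2@2, authorship ..
After op 5 (delete): buffer="" (len 0), cursors c1@0 c2@0 c3@0, authorship 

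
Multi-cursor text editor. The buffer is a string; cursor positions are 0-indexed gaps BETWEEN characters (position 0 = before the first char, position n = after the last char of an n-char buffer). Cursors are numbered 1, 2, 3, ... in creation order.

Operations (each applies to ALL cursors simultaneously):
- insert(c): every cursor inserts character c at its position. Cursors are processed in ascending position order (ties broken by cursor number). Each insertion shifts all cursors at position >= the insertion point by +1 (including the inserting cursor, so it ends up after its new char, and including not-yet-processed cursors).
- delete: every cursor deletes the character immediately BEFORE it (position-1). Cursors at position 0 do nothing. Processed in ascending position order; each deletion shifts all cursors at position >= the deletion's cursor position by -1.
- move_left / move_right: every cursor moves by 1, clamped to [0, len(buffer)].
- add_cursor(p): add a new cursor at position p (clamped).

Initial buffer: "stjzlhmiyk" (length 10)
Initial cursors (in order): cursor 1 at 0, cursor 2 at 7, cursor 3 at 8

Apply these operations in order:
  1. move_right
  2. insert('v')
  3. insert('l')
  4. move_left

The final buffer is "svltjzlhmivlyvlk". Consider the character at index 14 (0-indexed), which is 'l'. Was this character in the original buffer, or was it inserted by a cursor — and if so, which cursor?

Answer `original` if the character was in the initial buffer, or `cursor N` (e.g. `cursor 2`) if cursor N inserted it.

Answer: cursor 3

Derivation:
After op 1 (move_right): buffer="stjzlhmiyk" (len 10), cursors c1@1 c2@8 c3@9, authorship ..........
After op 2 (insert('v')): buffer="svtjzlhmivyvk" (len 13), cursors c1@2 c2@10 c3@12, authorship .1.......2.3.
After op 3 (insert('l')): buffer="svltjzlhmivlyvlk" (len 16), cursors c1@3 c2@12 c3@15, authorship .11.......22.33.
After op 4 (move_left): buffer="svltjzlhmivlyvlk" (len 16), cursors c1@2 c2@11 c3@14, authorship .11.......22.33.
Authorship (.=original, N=cursor N): . 1 1 . . . . . . . 2 2 . 3 3 .
Index 14: author = 3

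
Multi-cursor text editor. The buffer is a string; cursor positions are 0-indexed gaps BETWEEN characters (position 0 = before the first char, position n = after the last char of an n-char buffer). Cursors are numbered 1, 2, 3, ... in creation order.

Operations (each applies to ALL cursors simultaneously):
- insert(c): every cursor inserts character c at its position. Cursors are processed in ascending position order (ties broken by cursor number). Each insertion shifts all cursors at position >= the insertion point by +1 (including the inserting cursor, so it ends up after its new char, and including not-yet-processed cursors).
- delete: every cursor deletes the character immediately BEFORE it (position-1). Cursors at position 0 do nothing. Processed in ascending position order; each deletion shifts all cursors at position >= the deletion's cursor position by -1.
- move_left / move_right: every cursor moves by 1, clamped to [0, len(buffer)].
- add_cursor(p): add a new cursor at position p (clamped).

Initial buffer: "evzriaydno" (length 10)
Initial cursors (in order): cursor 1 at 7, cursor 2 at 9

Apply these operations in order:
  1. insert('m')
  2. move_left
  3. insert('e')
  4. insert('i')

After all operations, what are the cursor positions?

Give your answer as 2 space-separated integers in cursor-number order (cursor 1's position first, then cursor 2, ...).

Answer: 9 14

Derivation:
After op 1 (insert('m')): buffer="evzriaymdnmo" (len 12), cursors c1@8 c2@11, authorship .......1..2.
After op 2 (move_left): buffer="evzriaymdnmo" (len 12), cursors c1@7 c2@10, authorship .......1..2.
After op 3 (insert('e')): buffer="evzriayemdnemo" (len 14), cursors c1@8 c2@12, authorship .......11..22.
After op 4 (insert('i')): buffer="evzriayeimdneimo" (len 16), cursors c1@9 c2@14, authorship .......111..222.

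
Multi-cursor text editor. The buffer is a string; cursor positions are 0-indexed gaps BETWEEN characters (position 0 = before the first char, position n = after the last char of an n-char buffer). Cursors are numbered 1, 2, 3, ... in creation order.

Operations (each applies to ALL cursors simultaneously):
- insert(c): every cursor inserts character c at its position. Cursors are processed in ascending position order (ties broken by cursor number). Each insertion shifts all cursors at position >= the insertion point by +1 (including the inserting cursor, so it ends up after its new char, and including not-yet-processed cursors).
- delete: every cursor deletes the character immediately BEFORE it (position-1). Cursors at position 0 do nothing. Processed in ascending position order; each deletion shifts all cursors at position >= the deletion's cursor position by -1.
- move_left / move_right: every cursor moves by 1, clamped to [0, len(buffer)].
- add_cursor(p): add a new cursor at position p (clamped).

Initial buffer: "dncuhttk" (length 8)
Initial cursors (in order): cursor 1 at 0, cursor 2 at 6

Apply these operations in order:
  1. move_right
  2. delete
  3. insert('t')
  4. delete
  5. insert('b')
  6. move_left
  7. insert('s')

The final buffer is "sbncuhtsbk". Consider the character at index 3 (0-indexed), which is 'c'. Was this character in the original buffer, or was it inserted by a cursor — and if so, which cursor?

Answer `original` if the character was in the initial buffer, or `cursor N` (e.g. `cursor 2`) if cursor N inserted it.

After op 1 (move_right): buffer="dncuhttk" (len 8), cursors c1@1 c2@7, authorship ........
After op 2 (delete): buffer="ncuhtk" (len 6), cursors c1@0 c2@5, authorship ......
After op 3 (insert('t')): buffer="tncuhttk" (len 8), cursors c1@1 c2@7, authorship 1.....2.
After op 4 (delete): buffer="ncuhtk" (len 6), cursors c1@0 c2@5, authorship ......
After op 5 (insert('b')): buffer="bncuhtbk" (len 8), cursors c1@1 c2@7, authorship 1.....2.
After op 6 (move_left): buffer="bncuhtbk" (len 8), cursors c1@0 c2@6, authorship 1.....2.
After op 7 (insert('s')): buffer="sbncuhtsbk" (len 10), cursors c1@1 c2@8, authorship 11.....22.
Authorship (.=original, N=cursor N): 1 1 . . . . . 2 2 .
Index 3: author = original

Answer: original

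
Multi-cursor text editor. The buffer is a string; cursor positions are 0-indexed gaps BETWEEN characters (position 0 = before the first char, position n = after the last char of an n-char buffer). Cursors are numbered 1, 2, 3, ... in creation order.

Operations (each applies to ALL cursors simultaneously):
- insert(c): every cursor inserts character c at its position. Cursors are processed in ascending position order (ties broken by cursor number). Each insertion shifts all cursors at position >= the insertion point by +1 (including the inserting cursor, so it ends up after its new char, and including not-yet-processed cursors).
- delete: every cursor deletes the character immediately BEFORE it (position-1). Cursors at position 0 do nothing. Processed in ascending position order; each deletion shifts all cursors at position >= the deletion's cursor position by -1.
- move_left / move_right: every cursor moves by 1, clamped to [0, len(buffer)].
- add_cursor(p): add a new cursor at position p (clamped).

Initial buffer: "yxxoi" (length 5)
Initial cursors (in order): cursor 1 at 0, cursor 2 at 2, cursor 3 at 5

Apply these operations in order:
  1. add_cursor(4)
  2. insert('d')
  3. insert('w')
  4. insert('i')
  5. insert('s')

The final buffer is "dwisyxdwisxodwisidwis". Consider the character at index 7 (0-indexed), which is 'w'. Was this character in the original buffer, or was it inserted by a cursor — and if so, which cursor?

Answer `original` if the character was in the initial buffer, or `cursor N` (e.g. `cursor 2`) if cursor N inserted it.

Answer: cursor 2

Derivation:
After op 1 (add_cursor(4)): buffer="yxxoi" (len 5), cursors c1@0 c2@2 c4@4 c3@5, authorship .....
After op 2 (insert('d')): buffer="dyxdxodid" (len 9), cursors c1@1 c2@4 c4@7 c3@9, authorship 1..2..4.3
After op 3 (insert('w')): buffer="dwyxdwxodwidw" (len 13), cursors c1@2 c2@6 c4@10 c3@13, authorship 11..22..44.33
After op 4 (insert('i')): buffer="dwiyxdwixodwiidwi" (len 17), cursors c1@3 c2@8 c4@13 c3@17, authorship 111..222..444.333
After op 5 (insert('s')): buffer="dwisyxdwisxodwisidwis" (len 21), cursors c1@4 c2@10 c4@16 c3@21, authorship 1111..2222..4444.3333
Authorship (.=original, N=cursor N): 1 1 1 1 . . 2 2 2 2 . . 4 4 4 4 . 3 3 3 3
Index 7: author = 2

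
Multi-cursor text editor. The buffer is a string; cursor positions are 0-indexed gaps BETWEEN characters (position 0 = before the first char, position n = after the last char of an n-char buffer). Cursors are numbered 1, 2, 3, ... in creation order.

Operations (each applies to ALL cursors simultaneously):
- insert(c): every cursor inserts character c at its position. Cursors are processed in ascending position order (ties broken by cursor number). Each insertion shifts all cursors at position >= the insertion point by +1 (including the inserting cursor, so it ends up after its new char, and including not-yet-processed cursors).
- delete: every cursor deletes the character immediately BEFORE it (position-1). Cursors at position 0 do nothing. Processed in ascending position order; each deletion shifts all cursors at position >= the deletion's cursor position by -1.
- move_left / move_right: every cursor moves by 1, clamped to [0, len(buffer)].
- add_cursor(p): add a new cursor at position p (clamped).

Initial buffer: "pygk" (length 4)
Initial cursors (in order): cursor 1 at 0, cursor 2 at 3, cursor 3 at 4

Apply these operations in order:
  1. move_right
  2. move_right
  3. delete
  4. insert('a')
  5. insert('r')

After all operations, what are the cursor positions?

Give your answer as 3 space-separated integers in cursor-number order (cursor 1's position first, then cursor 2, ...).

Answer: 7 7 7

Derivation:
After op 1 (move_right): buffer="pygk" (len 4), cursors c1@1 c2@4 c3@4, authorship ....
After op 2 (move_right): buffer="pygk" (len 4), cursors c1@2 c2@4 c3@4, authorship ....
After op 3 (delete): buffer="p" (len 1), cursors c1@1 c2@1 c3@1, authorship .
After op 4 (insert('a')): buffer="paaa" (len 4), cursors c1@4 c2@4 c3@4, authorship .123
After op 5 (insert('r')): buffer="paaarrr" (len 7), cursors c1@7 c2@7 c3@7, authorship .123123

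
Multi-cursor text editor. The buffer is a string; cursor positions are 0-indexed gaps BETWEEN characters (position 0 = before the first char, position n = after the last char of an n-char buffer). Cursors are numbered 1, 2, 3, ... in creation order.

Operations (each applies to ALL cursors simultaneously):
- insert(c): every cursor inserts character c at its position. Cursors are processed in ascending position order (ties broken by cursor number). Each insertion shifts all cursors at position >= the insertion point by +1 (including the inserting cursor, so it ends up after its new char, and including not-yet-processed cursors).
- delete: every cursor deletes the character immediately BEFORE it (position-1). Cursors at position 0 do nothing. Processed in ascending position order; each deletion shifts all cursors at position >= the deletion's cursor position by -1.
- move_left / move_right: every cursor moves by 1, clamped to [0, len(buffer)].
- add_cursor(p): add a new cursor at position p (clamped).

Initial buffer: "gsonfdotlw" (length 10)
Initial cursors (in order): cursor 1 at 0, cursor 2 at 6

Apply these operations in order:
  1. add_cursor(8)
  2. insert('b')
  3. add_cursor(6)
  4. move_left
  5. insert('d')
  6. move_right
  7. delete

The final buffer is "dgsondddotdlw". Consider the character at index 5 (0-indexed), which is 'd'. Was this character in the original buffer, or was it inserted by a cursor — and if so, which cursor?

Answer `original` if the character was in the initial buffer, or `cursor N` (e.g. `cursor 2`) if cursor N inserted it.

After op 1 (add_cursor(8)): buffer="gsonfdotlw" (len 10), cursors c1@0 c2@6 c3@8, authorship ..........
After op 2 (insert('b')): buffer="bgsonfdbotblw" (len 13), cursors c1@1 c2@8 c3@11, authorship 1......2..3..
After op 3 (add_cursor(6)): buffer="bgsonfdbotblw" (len 13), cursors c1@1 c4@6 c2@8 c3@11, authorship 1......2..3..
After op 4 (move_left): buffer="bgsonfdbotblw" (len 13), cursors c1@0 c4@5 c2@7 c3@10, authorship 1......2..3..
After op 5 (insert('d')): buffer="dbgsondfddbotdblw" (len 17), cursors c1@1 c4@7 c2@10 c3@14, authorship 11....4..22..33..
After op 6 (move_right): buffer="dbgsondfddbotdblw" (len 17), cursors c1@2 c4@8 c2@11 c3@15, authorship 11....4..22..33..
After op 7 (delete): buffer="dgsondddotdlw" (len 13), cursors c1@1 c4@6 c2@8 c3@11, authorship 1....4.2..3..
Authorship (.=original, N=cursor N): 1 . . . . 4 . 2 . . 3 . .
Index 5: author = 4

Answer: cursor 4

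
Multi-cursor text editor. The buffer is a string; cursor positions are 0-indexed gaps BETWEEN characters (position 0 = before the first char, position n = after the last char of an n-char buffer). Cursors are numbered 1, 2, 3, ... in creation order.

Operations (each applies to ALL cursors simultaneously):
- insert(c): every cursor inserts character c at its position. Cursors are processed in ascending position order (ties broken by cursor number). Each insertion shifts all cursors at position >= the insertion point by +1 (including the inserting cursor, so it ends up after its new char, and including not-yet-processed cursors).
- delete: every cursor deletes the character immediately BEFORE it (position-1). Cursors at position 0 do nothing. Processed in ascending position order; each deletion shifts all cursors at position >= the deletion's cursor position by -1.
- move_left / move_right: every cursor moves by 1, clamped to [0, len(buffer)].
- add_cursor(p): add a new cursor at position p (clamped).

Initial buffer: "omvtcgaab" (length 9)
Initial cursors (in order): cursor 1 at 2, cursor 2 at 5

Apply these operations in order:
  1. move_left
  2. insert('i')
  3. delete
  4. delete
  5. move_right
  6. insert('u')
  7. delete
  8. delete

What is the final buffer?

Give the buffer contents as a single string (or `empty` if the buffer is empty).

Answer: vgaab

Derivation:
After op 1 (move_left): buffer="omvtcgaab" (len 9), cursors c1@1 c2@4, authorship .........
After op 2 (insert('i')): buffer="oimvticgaab" (len 11), cursors c1@2 c2@6, authorship .1...2.....
After op 3 (delete): buffer="omvtcgaab" (len 9), cursors c1@1 c2@4, authorship .........
After op 4 (delete): buffer="mvcgaab" (len 7), cursors c1@0 c2@2, authorship .......
After op 5 (move_right): buffer="mvcgaab" (len 7), cursors c1@1 c2@3, authorship .......
After op 6 (insert('u')): buffer="muvcugaab" (len 9), cursors c1@2 c2@5, authorship .1..2....
After op 7 (delete): buffer="mvcgaab" (len 7), cursors c1@1 c2@3, authorship .......
After op 8 (delete): buffer="vgaab" (len 5), cursors c1@0 c2@1, authorship .....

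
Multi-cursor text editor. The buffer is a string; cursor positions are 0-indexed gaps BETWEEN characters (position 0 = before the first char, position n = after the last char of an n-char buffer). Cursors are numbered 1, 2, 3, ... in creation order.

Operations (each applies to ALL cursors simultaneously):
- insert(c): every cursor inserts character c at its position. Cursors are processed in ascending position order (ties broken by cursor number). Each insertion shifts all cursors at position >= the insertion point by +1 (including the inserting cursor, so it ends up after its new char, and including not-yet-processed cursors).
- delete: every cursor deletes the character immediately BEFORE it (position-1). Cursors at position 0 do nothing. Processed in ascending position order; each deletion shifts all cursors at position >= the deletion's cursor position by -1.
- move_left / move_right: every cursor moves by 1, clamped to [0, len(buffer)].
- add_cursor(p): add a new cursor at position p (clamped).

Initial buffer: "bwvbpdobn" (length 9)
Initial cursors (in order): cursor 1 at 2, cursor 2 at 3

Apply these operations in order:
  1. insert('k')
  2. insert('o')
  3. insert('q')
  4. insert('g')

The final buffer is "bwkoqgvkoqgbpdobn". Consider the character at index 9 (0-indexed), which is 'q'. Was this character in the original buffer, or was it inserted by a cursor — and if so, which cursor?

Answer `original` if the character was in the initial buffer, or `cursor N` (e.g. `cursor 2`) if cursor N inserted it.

After op 1 (insert('k')): buffer="bwkvkbpdobn" (len 11), cursors c1@3 c2@5, authorship ..1.2......
After op 2 (insert('o')): buffer="bwkovkobpdobn" (len 13), cursors c1@4 c2@7, authorship ..11.22......
After op 3 (insert('q')): buffer="bwkoqvkoqbpdobn" (len 15), cursors c1@5 c2@9, authorship ..111.222......
After op 4 (insert('g')): buffer="bwkoqgvkoqgbpdobn" (len 17), cursors c1@6 c2@11, authorship ..1111.2222......
Authorship (.=original, N=cursor N): . . 1 1 1 1 . 2 2 2 2 . . . . . .
Index 9: author = 2

Answer: cursor 2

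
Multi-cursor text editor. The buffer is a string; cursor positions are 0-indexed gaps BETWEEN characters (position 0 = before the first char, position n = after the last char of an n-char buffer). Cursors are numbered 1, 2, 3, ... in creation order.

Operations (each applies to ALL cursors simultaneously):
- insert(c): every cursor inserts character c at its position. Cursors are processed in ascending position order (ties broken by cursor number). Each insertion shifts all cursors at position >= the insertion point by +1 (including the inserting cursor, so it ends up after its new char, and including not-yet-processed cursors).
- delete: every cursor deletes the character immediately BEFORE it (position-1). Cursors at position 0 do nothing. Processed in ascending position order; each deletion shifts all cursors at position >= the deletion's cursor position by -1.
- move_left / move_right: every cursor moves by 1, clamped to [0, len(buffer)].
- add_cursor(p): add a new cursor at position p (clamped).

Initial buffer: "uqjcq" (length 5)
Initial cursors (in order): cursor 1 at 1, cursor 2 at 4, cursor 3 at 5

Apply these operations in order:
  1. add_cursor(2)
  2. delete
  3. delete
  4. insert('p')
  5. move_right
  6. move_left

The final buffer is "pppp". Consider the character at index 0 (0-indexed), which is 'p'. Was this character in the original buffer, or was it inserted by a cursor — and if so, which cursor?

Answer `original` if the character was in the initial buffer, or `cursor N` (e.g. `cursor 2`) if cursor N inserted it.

After op 1 (add_cursor(2)): buffer="uqjcq" (len 5), cursors c1@1 c4@2 c2@4 c3@5, authorship .....
After op 2 (delete): buffer="j" (len 1), cursors c1@0 c4@0 c2@1 c3@1, authorship .
After op 3 (delete): buffer="" (len 0), cursors c1@0 c2@0 c3@0 c4@0, authorship 
After op 4 (insert('p')): buffer="pppp" (len 4), cursors c1@4 c2@4 c3@4 c4@4, authorship 1234
After op 5 (move_right): buffer="pppp" (len 4), cursors c1@4 c2@4 c3@4 c4@4, authorship 1234
After op 6 (move_left): buffer="pppp" (len 4), cursors c1@3 c2@3 c3@3 c4@3, authorship 1234
Authorship (.=original, N=cursor N): 1 2 3 4
Index 0: author = 1

Answer: cursor 1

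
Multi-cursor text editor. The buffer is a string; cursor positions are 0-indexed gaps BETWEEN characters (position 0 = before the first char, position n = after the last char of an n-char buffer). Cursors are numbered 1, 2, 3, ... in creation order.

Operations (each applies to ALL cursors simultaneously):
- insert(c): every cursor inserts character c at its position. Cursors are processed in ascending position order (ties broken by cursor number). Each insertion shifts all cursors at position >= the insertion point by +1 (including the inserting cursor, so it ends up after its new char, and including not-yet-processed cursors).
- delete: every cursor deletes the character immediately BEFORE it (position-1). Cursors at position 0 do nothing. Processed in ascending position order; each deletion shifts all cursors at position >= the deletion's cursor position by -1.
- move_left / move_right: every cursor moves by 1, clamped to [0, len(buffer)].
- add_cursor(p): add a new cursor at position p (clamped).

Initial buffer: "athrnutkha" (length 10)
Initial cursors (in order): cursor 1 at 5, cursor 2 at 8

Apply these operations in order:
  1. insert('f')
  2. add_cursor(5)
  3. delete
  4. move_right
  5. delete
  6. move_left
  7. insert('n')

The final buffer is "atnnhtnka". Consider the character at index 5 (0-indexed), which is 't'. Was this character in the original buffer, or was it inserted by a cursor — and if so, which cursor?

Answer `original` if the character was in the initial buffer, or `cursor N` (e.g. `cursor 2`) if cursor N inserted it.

Answer: original

Derivation:
After op 1 (insert('f')): buffer="athrnfutkfha" (len 12), cursors c1@6 c2@10, authorship .....1...2..
After op 2 (add_cursor(5)): buffer="athrnfutkfha" (len 12), cursors c3@5 c1@6 c2@10, authorship .....1...2..
After op 3 (delete): buffer="athrutkha" (len 9), cursors c1@4 c3@4 c2@7, authorship .........
After op 4 (move_right): buffer="athrutkha" (len 9), cursors c1@5 c3@5 c2@8, authorship .........
After op 5 (delete): buffer="athtka" (len 6), cursors c1@3 c3@3 c2@5, authorship ......
After op 6 (move_left): buffer="athtka" (len 6), cursors c1@2 c3@2 c2@4, authorship ......
After op 7 (insert('n')): buffer="atnnhtnka" (len 9), cursors c1@4 c3@4 c2@7, authorship ..13..2..
Authorship (.=original, N=cursor N): . . 1 3 . . 2 . .
Index 5: author = original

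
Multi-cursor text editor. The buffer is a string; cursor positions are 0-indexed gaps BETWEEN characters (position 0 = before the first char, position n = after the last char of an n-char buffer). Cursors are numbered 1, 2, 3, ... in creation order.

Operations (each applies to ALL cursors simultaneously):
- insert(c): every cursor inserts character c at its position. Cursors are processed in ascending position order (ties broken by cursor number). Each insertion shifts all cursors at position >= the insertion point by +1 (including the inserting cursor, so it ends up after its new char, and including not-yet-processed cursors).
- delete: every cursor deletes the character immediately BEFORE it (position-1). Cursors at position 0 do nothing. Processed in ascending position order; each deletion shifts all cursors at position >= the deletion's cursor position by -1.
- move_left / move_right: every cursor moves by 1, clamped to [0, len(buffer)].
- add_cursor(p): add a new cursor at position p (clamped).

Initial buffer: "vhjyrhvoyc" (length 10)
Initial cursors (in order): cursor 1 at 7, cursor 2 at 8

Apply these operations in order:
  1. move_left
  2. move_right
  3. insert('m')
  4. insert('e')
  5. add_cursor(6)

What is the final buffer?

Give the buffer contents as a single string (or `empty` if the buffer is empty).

After op 1 (move_left): buffer="vhjyrhvoyc" (len 10), cursors c1@6 c2@7, authorship ..........
After op 2 (move_right): buffer="vhjyrhvoyc" (len 10), cursors c1@7 c2@8, authorship ..........
After op 3 (insert('m')): buffer="vhjyrhvmomyc" (len 12), cursors c1@8 c2@10, authorship .......1.2..
After op 4 (insert('e')): buffer="vhjyrhvmeomeyc" (len 14), cursors c1@9 c2@12, authorship .......11.22..
After op 5 (add_cursor(6)): buffer="vhjyrhvmeomeyc" (len 14), cursors c3@6 c1@9 c2@12, authorship .......11.22..

Answer: vhjyrhvmeomeyc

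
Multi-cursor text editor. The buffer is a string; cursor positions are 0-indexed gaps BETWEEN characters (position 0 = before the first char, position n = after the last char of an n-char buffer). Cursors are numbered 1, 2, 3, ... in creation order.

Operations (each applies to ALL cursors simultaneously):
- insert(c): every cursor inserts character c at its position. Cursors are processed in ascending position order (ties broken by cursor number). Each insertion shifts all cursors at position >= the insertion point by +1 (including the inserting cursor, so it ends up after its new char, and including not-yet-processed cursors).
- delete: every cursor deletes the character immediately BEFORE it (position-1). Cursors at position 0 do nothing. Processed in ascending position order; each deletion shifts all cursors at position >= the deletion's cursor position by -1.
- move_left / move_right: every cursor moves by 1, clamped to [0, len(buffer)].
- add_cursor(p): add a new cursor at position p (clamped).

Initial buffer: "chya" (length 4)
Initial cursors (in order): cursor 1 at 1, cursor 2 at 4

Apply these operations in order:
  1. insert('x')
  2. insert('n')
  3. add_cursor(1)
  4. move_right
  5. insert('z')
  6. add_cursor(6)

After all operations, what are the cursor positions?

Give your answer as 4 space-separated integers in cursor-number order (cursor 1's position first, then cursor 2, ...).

Answer: 6 11 3 6

Derivation:
After op 1 (insert('x')): buffer="cxhyax" (len 6), cursors c1@2 c2@6, authorship .1...2
After op 2 (insert('n')): buffer="cxnhyaxn" (len 8), cursors c1@3 c2@8, authorship .11...22
After op 3 (add_cursor(1)): buffer="cxnhyaxn" (len 8), cursors c3@1 c1@3 c2@8, authorship .11...22
After op 4 (move_right): buffer="cxnhyaxn" (len 8), cursors c3@2 c1@4 c2@8, authorship .11...22
After op 5 (insert('z')): buffer="cxznhzyaxnz" (len 11), cursors c3@3 c1@6 c2@11, authorship .131.1..222
After op 6 (add_cursor(6)): buffer="cxznhzyaxnz" (len 11), cursors c3@3 c1@6 c4@6 c2@11, authorship .131.1..222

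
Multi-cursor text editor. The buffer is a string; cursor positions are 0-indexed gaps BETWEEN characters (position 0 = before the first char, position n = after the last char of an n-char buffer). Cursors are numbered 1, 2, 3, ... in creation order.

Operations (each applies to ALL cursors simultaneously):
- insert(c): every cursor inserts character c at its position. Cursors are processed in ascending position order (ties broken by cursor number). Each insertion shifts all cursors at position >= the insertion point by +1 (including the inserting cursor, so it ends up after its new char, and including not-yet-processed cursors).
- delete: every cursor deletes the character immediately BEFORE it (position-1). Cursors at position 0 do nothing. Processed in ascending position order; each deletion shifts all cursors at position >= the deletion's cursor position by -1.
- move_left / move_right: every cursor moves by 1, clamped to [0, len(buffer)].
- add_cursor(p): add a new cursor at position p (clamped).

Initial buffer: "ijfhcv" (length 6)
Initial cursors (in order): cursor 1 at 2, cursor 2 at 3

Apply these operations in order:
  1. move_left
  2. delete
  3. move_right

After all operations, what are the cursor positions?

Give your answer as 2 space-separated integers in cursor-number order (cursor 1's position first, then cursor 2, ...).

Answer: 1 1

Derivation:
After op 1 (move_left): buffer="ijfhcv" (len 6), cursors c1@1 c2@2, authorship ......
After op 2 (delete): buffer="fhcv" (len 4), cursors c1@0 c2@0, authorship ....
After op 3 (move_right): buffer="fhcv" (len 4), cursors c1@1 c2@1, authorship ....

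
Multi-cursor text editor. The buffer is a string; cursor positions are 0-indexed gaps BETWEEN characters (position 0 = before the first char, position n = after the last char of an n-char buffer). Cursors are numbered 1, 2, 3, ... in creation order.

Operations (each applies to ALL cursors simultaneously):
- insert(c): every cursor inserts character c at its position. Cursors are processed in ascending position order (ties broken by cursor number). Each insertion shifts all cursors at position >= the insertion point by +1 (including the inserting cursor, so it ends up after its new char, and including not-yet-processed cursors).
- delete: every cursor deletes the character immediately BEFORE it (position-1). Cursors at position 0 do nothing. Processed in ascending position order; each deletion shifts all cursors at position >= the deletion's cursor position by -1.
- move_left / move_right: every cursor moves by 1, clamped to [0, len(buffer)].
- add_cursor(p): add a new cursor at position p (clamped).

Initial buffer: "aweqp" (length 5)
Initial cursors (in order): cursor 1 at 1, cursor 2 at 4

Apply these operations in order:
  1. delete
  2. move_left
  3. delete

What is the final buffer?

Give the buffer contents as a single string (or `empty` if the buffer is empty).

After op 1 (delete): buffer="wep" (len 3), cursors c1@0 c2@2, authorship ...
After op 2 (move_left): buffer="wep" (len 3), cursors c1@0 c2@1, authorship ...
After op 3 (delete): buffer="ep" (len 2), cursors c1@0 c2@0, authorship ..

Answer: ep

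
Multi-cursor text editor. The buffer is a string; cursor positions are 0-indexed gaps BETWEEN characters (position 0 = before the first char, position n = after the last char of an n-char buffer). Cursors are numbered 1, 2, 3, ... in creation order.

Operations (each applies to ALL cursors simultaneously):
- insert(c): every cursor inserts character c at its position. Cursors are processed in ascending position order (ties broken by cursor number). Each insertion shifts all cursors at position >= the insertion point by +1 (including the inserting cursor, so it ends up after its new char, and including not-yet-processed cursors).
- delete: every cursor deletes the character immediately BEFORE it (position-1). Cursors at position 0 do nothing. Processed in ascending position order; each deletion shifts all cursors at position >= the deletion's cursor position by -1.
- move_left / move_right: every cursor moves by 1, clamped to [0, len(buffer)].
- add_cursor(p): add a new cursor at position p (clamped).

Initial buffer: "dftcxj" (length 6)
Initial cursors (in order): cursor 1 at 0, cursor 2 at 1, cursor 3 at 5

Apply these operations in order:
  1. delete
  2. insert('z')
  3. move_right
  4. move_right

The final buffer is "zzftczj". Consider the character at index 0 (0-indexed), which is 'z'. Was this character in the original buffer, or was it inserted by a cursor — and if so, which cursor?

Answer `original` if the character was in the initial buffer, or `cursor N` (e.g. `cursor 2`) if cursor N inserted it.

Answer: cursor 1

Derivation:
After op 1 (delete): buffer="ftcj" (len 4), cursors c1@0 c2@0 c3@3, authorship ....
After op 2 (insert('z')): buffer="zzftczj" (len 7), cursors c1@2 c2@2 c3@6, authorship 12...3.
After op 3 (move_right): buffer="zzftczj" (len 7), cursors c1@3 c2@3 c3@7, authorship 12...3.
After op 4 (move_right): buffer="zzftczj" (len 7), cursors c1@4 c2@4 c3@7, authorship 12...3.
Authorship (.=original, N=cursor N): 1 2 . . . 3 .
Index 0: author = 1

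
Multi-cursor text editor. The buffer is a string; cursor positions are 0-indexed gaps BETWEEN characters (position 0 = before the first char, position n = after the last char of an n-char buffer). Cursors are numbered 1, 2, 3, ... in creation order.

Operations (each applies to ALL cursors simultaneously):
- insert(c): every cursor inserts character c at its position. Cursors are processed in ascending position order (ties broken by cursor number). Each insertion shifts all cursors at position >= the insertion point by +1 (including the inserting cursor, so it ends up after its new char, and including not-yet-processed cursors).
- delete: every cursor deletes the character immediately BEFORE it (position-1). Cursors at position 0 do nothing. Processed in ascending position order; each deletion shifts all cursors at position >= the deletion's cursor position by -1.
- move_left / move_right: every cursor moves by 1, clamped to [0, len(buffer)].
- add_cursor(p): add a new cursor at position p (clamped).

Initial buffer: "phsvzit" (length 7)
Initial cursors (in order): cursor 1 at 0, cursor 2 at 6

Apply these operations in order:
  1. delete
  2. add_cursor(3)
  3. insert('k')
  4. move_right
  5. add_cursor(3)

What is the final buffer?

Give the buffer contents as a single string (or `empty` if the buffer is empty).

After op 1 (delete): buffer="phsvzt" (len 6), cursors c1@0 c2@5, authorship ......
After op 2 (add_cursor(3)): buffer="phsvzt" (len 6), cursors c1@0 c3@3 c2@5, authorship ......
After op 3 (insert('k')): buffer="kphskvzkt" (len 9), cursors c1@1 c3@5 c2@8, authorship 1...3..2.
After op 4 (move_right): buffer="kphskvzkt" (len 9), cursors c1@2 c3@6 c2@9, authorship 1...3..2.
After op 5 (add_cursor(3)): buffer="kphskvzkt" (len 9), cursors c1@2 c4@3 c3@6 c2@9, authorship 1...3..2.

Answer: kphskvzkt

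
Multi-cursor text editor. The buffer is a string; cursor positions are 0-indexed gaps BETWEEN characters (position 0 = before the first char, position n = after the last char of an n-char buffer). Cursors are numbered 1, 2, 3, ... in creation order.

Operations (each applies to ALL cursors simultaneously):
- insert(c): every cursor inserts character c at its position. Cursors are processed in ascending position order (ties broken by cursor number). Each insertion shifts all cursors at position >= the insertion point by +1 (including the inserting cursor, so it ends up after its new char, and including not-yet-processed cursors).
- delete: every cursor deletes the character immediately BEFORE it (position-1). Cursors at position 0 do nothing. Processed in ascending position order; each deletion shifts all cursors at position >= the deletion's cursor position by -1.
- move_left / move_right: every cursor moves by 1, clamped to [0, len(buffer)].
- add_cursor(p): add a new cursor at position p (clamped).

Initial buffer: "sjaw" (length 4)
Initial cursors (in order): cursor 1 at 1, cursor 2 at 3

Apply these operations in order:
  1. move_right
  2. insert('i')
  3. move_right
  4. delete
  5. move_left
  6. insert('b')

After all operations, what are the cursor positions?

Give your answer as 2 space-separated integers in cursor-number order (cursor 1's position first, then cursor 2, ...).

After op 1 (move_right): buffer="sjaw" (len 4), cursors c1@2 c2@4, authorship ....
After op 2 (insert('i')): buffer="sjiawi" (len 6), cursors c1@3 c2@6, authorship ..1..2
After op 3 (move_right): buffer="sjiawi" (len 6), cursors c1@4 c2@6, authorship ..1..2
After op 4 (delete): buffer="sjiw" (len 4), cursors c1@3 c2@4, authorship ..1.
After op 5 (move_left): buffer="sjiw" (len 4), cursors c1@2 c2@3, authorship ..1.
After op 6 (insert('b')): buffer="sjbibw" (len 6), cursors c1@3 c2@5, authorship ..112.

Answer: 3 5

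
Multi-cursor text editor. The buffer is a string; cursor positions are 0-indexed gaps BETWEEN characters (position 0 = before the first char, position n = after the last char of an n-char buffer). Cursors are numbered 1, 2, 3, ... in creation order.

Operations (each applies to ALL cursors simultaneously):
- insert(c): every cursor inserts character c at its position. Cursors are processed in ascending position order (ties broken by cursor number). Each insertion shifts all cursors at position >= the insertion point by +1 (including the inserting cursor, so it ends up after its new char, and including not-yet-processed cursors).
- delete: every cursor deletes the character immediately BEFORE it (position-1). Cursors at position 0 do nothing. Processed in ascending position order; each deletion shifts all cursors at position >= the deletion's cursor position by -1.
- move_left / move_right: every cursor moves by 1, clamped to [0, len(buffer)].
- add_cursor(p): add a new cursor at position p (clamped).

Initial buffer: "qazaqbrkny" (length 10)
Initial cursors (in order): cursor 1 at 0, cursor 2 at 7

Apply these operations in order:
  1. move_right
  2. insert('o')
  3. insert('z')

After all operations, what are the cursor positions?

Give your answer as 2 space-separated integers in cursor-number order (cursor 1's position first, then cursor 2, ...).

Answer: 3 12

Derivation:
After op 1 (move_right): buffer="qazaqbrkny" (len 10), cursors c1@1 c2@8, authorship ..........
After op 2 (insert('o')): buffer="qoazaqbrkony" (len 12), cursors c1@2 c2@10, authorship .1.......2..
After op 3 (insert('z')): buffer="qozazaqbrkozny" (len 14), cursors c1@3 c2@12, authorship .11.......22..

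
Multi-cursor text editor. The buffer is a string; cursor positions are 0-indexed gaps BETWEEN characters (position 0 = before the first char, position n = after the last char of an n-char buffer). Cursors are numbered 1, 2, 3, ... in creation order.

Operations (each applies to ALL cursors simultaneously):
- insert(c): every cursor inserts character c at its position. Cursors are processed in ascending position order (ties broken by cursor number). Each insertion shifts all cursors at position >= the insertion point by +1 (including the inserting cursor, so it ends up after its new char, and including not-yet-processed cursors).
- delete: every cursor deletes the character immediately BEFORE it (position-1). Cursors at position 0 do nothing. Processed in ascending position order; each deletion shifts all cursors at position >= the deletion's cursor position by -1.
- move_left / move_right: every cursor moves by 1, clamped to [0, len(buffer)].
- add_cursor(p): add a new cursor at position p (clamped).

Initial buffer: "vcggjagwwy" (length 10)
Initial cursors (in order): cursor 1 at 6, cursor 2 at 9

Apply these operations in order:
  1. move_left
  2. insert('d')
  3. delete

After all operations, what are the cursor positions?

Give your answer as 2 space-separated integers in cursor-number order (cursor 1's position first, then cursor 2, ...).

After op 1 (move_left): buffer="vcggjagwwy" (len 10), cursors c1@5 c2@8, authorship ..........
After op 2 (insert('d')): buffer="vcggjdagwdwy" (len 12), cursors c1@6 c2@10, authorship .....1...2..
After op 3 (delete): buffer="vcggjagwwy" (len 10), cursors c1@5 c2@8, authorship ..........

Answer: 5 8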